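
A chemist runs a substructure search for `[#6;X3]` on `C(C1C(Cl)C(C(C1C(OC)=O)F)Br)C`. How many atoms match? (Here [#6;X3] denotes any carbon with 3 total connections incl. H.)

1

The query [#6;X3] means: any carbon (aromatic or not) with three total connections.
Check the 14 heavy atoms by environment: 8× C (X4) → no; 1× Br (X1) → no; 1× F (X1) → no; 1× C (X3) → match; 1× O (X1) → no; 1× O (X2) → no; 1× Cl (X1) → no.
That gives 1 matching atom.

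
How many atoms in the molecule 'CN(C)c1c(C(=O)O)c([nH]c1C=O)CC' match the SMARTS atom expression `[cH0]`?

Check the 15 heavy atoms by environment: 1× n (aromatic, H1) → no; 4× c (aromatic, H0) → match; 1× C (H1) → no; 2× O (H0) → no; 1× C (H2) → no; 3× C (H3) → no; 1× C (H0) → no; 1× O (H1) → no; 1× N (H0) → no.
That gives 4 matching atoms.

4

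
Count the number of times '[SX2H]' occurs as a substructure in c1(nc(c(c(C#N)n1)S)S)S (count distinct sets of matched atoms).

[SX2H] is the SMARTS for a thiol: an aliphatic sulfur with two connections, one being H.
The molecule carries 3 separate instances of a thiol (-SH) meeting every constraint; each maps to a distinct set of atoms, giving 3 matches.

3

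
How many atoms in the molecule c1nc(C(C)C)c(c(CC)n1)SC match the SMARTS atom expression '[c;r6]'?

4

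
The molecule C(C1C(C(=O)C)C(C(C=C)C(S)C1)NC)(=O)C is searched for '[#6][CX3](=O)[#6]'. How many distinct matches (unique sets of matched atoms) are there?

[#6][CX3](=O)[#6] is the SMARTS for a ketone: a carbonyl carbon (no H) flanked by two carbons.
The molecule carries 2 separate instances of an acetyl/ketone group (-C(=O)CH3) meeting every constraint; each maps to a distinct set of atoms, giving 2 matches.

2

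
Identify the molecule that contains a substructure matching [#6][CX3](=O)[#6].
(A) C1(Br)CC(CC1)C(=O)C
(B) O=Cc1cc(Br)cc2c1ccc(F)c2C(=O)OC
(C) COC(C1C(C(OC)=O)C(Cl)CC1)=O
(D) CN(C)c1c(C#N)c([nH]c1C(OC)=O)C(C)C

A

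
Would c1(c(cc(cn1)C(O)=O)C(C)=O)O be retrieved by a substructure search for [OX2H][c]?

Yes

The pattern [OX2H][c] describes a hydroxyl oxygen attached to an aromatic carbon — a phenol.
The molecule carries a hydroxyl group (-OH), whose atoms satisfy every constraint of the query, so the pattern matches.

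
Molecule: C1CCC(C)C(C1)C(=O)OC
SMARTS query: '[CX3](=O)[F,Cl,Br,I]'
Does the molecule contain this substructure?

The pattern [CX3](=O)[F,Cl,Br,I] describes a carbonyl carbon bonded to a halogen — an acyl halide.
The closest candidate here is a methyl-ester group (-C(=O)OCH3), but the carbonyl is bonded to -O-C, not to a halogen. No other fragment satisfies the full query, so there is no match.

No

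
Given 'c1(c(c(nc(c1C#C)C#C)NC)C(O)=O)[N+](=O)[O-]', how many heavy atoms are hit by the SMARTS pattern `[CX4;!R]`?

1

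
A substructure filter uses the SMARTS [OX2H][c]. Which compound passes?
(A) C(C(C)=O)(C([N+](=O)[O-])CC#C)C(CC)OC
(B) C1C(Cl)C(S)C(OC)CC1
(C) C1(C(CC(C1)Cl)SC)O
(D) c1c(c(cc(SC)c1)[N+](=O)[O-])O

[OX2H][c] describes a hydroxyl oxygen attached to an aromatic carbon (a phenol).
(A) has a methoxy ether (-OCH3) but the oxygen has H0, not H1.
(B) has a methoxy ether (-OCH3) but the oxygen has H0, not H1.
(C) has a hydroxyl group (-OH) but the -OH is on an aliphatic carbon, not an aromatic c.
(D) contains a hydroxyl group (-OH), which satisfies every atom and bond constraint.
So the answer is (D).

D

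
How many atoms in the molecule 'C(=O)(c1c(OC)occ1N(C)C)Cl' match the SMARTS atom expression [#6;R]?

The query [#6;R] means: carbon that is part of a ring.
Check the 13 heavy atoms by environment: 1× o (aromatic, in 5-ring) → no; 4× c (aromatic, in 5-ring) → match; 4× C (acyclic) → no; 2× O (acyclic) → no; 1× Cl (acyclic) → no; 1× N (acyclic) → no.
That gives 4 matching atoms.

4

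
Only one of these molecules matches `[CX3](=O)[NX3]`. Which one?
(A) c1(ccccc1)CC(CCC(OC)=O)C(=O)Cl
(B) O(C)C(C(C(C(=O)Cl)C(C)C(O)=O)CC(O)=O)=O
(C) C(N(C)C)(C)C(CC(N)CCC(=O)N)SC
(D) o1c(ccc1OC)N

C

[CX3](=O)[NX3] describes a carbonyl carbon bonded to a trivalent nitrogen (an amide).
(A) has a methyl-ester group (-C(=O)OCH3) but the carbonyl is bonded to O, not to an NX3 nitrogen.
(B) has a carboxylic acid group (-C(=O)OH) but the carbonyl is bonded to O, not to an NX3 nitrogen.
(C) contains a primary amide (-C(=O)NH2), which satisfies every atom and bond constraint.
(D) has a primary amino group (-NH2) but the -NH2 is not attached to a carbonyl carbon.
So the answer is (C).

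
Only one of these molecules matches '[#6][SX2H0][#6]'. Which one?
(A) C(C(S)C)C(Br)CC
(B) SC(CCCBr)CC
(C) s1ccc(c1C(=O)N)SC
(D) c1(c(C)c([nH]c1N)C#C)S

[#6][SX2H0][#6] describes an aliphatic sulfur bridging two carbons with no H on the sulfur (a thioether).
(A) has a thiol (-SH) but the sulfur has H1, not H0 bridging two carbons.
(B) has a thiol (-SH) but the sulfur has H1, not H0 bridging two carbons.
(C) contains a methylthio ether (-SCH3), which satisfies every atom and bond constraint.
(D) has a thiol (-SH) but the sulfur has H1, not H0 bridging two carbons.
So the answer is (C).

C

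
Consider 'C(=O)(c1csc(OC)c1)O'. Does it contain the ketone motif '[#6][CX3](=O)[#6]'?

No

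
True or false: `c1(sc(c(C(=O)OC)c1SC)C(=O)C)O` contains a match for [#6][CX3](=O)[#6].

True

The pattern [#6][CX3](=O)[#6] describes a carbonyl carbon (no H) flanked by two carbons — a ketone.
The molecule carries an acetyl/ketone group (-C(=O)CH3), whose atoms satisfy every constraint of the query, so the pattern matches.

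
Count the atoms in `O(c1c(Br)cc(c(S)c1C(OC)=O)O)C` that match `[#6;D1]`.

2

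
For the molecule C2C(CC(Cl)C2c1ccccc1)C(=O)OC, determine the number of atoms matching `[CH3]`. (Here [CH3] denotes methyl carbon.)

1

The query [CH3] means: aliphatic carbon with exactly three hydrogens.
Check the 16 heavy atoms by environment: 2× C (H2) → no; 3× C (H1) → no; 1× Cl (H0) → no; 1× c (aromatic, H0) → no; 5× c (aromatic, H1) → no; 1× C (H0) → no; 2× O (H0) → no; 1× C (H3) → match.
That gives 1 matching atom.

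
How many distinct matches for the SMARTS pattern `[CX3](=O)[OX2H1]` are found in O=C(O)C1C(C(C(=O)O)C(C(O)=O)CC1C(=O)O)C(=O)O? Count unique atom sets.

5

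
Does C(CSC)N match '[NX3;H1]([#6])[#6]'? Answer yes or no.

No

The pattern [NX3;H1]([#6])[#6] describes a trivalent nitrogen with one H, bonded to two carbons — a secondary amine.
The closest candidate here is a primary amino group (-NH2), but the nitrogen has H2 and only one carbon neighbour. No other fragment satisfies the full query, so there is no match.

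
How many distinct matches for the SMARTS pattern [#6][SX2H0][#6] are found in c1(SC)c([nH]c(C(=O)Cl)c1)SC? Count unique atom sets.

2

[#6][SX2H0][#6] is the SMARTS for a thioether: an aliphatic sulfur bridging two carbons with no H on the sulfur.
The molecule carries 2 separate instances of a methylthio ether (-SCH3) meeting every constraint; each maps to a distinct set of atoms, giving 2 matches.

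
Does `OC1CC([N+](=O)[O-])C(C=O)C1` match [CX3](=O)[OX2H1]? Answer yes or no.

No

The pattern [CX3](=O)[OX2H1] describes an sp2 carbon double-bonded to O and single-bonded to an -OH oxygen — a carboxylic acid.
The closest candidate here is an aldehyde (-CHO), but there is no singly-bonded oxygen on the carbonyl carbon. No other fragment satisfies the full query, so there is no match.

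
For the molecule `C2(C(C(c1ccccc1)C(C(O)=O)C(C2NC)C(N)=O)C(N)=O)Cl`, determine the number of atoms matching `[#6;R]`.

12

Check the 24 heavy atoms by environment: 6× C (in 6-ring) → match; 4× C (acyclic) → no; 4× O (acyclic) → no; 3× N (acyclic) → no; 6× c (aromatic, in 6-ring) → match; 1× Cl (acyclic) → no.
Summing the matching environments: 6 + 6 = 12 matching atoms.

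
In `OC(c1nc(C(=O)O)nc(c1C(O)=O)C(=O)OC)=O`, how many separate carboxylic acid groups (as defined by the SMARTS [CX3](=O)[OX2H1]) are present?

3

[CX3](=O)[OX2H1] is the SMARTS for a carboxylic acid: an sp2 carbon double-bonded to O and single-bonded to an -OH oxygen.
The molecule carries 3 separate instances of a carboxylic acid group (-C(=O)OH) meeting every constraint; each maps to a distinct set of atoms, giving 3 matches.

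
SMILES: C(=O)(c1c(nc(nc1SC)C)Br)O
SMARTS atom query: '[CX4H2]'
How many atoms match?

0

The query [CX4H2] means: sp3 carbon (X4) with exactly two hydrogens.
Check the 13 heavy atoms by environment: 2× n (aromatic, H0, X2) → no; 4× c (aromatic, H0, X3) → no; 2× C (H3, X4) → no; 1× C (H0, X3) → no; 1× O (H0, X1) → no; 1× O (H1, X2) → no; 1× S (H0, X2) → no; 1× Br (H0, X1) → no.
No environment satisfies the query, so 0 matching atoms.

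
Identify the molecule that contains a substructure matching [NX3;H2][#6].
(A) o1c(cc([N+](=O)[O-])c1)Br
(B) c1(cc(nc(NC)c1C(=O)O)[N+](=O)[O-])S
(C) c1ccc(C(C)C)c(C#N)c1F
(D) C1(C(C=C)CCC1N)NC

[NX3;H2][#6] describes a trivalent nitrogen with two H attached to carbon (a primary amine).
(A) has a nitro group (-[N+](=O)[O-]) but the nitrogen is [N+] with no H, not NX3H2.
(B) has a nitro group (-[N+](=O)[O-]) but the nitrogen is [N+] with no H, not NX3H2.
(C) has a nitrile (-C#N) but the nitrogen is NX1 (triple-bonded), not NX3 with two H.
(D) contains a primary amino group (-NH2), which satisfies every atom and bond constraint.
So the answer is (D).

D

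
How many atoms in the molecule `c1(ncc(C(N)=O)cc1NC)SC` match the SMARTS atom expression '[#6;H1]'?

The query [#6;H1] means: any carbon bearing exactly one hydrogen.
Check the 13 heavy atoms by environment: 1× n (aromatic, H0) → no; 3× c (aromatic, H0) → no; 2× c (aromatic, H1) → match; 1× C (H0) → no; 1× O (H0) → no; 1× N (H2) → no; 1× S (H0) → no; 2× C (H3) → no; 1× N (H1) → no.
That gives 2 matching atoms.

2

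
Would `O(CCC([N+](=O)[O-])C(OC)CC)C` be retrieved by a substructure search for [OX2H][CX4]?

No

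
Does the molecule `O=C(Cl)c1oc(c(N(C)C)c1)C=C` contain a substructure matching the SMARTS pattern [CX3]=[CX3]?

The pattern [CX3]=[CX3] describes a non-aromatic C=C double bond between two sp2 carbons — an alkene.
The molecule carries a vinyl group (-CH=CH2), whose atoms satisfy every constraint of the query, so the pattern matches.

Yes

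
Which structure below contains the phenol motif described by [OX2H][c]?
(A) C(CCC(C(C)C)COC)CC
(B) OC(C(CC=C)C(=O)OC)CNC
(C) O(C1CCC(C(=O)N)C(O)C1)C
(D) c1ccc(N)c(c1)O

[OX2H][c] describes a hydroxyl oxygen attached to an aromatic carbon (a phenol).
(A) has a methoxy ether (-OCH3) but the oxygen has H0, not H1.
(B) has a hydroxyl group (-OH) but the -OH is on an aliphatic carbon, not an aromatic c.
(C) has a hydroxyl group (-OH) but the -OH is on an aliphatic carbon, not an aromatic c.
(D) contains a hydroxyl group (-OH), which satisfies every atom and bond constraint.
So the answer is (D).

D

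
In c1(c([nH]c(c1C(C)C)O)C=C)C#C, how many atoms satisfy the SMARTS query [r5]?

5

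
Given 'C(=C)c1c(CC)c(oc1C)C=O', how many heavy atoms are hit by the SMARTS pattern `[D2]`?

4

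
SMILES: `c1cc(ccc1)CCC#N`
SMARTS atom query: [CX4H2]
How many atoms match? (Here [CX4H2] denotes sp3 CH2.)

2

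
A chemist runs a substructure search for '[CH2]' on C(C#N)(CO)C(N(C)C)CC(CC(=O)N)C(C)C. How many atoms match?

3

Check the 18 heavy atoms by environment: 3× C (H2) → match; 4× C (H1) → no; 2× N (H0) → no; 4× C (H3) → no; 1× O (H1) → no; 2× C (H0) → no; 1× O (H0) → no; 1× N (H2) → no.
That gives 3 matching atoms.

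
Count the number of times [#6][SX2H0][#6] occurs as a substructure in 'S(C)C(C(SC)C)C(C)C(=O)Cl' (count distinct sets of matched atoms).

[#6][SX2H0][#6] is the SMARTS for a thioether: an aliphatic sulfur bridging two carbons with no H on the sulfur.
The molecule carries 2 separate instances of a methylthio ether (-SCH3) meeting every constraint; each maps to a distinct set of atoms, giving 2 matches.

2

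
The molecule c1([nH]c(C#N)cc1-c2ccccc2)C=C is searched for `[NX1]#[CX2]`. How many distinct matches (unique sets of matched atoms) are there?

1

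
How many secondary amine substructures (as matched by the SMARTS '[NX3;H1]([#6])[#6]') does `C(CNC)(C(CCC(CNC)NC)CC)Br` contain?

3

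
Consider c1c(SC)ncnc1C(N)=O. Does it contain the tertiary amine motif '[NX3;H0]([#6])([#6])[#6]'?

No

The pattern [NX3;H0]([#6])([#6])[#6] describes a trivalent nitrogen with no H, bonded to three carbons — a tertiary amine.
The closest candidate here is a primary amide (-C(=O)NH2), but the amide nitrogen has H2 and only one carbon neighbour. No other fragment satisfies the full query, so there is no match.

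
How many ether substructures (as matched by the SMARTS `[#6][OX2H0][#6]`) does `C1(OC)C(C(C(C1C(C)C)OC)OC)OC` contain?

[#6][OX2H0][#6] is the SMARTS for an ether: an aliphatic oxygen bridging two carbons with no H on the oxygen.
The molecule carries 4 separate instances of a methoxy ether (-OCH3) meeting every constraint; each maps to a distinct set of atoms, giving 4 matches.

4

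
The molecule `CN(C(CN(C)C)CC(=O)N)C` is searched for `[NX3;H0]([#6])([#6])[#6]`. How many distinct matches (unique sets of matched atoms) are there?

[NX3;H0]([#6])([#6])[#6] is the SMARTS for a tertiary amine: a trivalent nitrogen with no H, bonded to three carbons.
The molecule carries 2 separate instances of a dimethylamino group (-N(CH3)2) meeting every constraint; each maps to a distinct set of atoms, giving 2 matches.

2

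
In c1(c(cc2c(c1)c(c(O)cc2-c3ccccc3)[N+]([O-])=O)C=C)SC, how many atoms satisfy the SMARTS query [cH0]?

8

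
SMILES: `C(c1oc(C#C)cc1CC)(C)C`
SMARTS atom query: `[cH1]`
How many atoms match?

1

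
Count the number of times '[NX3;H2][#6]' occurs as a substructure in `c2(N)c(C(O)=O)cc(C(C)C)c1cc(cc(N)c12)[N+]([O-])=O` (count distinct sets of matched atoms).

2

[NX3;H2][#6] is the SMARTS for a primary amine: a trivalent nitrogen with two H attached to carbon.
The molecule carries 2 separate instances of a primary amino group (-NH2) meeting every constraint; each maps to a distinct set of atoms, giving 2 matches.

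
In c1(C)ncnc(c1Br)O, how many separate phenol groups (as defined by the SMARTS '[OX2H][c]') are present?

1

[OX2H][c] is the SMARTS for a phenol: a hydroxyl oxygen attached to an aromatic carbon.
Exactly one fragment in the molecule meets all constraints, giving 1 match.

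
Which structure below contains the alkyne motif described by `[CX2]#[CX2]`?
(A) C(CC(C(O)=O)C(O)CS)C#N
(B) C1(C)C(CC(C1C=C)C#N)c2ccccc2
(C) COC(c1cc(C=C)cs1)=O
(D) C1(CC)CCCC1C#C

[CX2]#[CX2] describes a carbon-carbon triple bond (an alkyne).
(A) has a nitrile (-C#N) but the triple bond is C#N, not C#C.
(B) has a vinyl group (-CH=CH2) but the C=C is a double bond; both carbons are CX3, not CX2.
(C) has a vinyl group (-CH=CH2) but the C=C is a double bond; both carbons are CX3, not CX2.
(D) contains an ethynyl group (-C#CH), which satisfies every atom and bond constraint.
So the answer is (D).

D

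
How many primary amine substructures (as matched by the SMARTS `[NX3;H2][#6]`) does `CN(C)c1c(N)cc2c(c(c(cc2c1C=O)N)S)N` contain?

3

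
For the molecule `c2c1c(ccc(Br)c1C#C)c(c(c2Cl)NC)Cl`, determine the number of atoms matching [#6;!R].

Check the 17 heavy atoms by environment: 10× c (aromatic, in 6-ring) → no; 2× Cl (acyclic) → no; 1× Br (acyclic) → no; 1× N (acyclic) → no; 3× C (acyclic) → match.
That gives 3 matching atoms.

3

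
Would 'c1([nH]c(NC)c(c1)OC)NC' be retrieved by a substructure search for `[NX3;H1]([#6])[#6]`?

Yes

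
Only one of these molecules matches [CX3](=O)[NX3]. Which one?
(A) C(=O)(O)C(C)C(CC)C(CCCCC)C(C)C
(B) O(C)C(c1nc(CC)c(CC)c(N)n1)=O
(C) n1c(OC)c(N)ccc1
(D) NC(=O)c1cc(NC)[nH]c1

[CX3](=O)[NX3] describes a carbonyl carbon bonded to a trivalent nitrogen (an amide).
(A) has a carboxylic acid group (-C(=O)OH) but the carbonyl is bonded to O, not to an NX3 nitrogen.
(B) has a methyl-ester group (-C(=O)OCH3) but the carbonyl is bonded to O, not to an NX3 nitrogen.
(C) has a primary amino group (-NH2) but the -NH2 is not attached to a carbonyl carbon.
(D) contains a primary amide (-C(=O)NH2), which satisfies every atom and bond constraint.
So the answer is (D).

D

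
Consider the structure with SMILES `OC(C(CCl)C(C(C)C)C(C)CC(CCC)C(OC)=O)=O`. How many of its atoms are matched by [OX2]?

2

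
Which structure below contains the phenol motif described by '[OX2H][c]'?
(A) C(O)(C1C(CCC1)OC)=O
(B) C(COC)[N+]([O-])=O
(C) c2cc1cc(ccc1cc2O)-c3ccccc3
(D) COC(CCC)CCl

C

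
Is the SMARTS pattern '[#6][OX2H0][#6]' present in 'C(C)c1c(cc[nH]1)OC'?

The pattern [#6][OX2H0][#6] describes an aliphatic oxygen bridging two carbons with no H on the oxygen — an ether.
The molecule carries a methoxy ether (-OCH3), whose atoms satisfy every constraint of the query, so the pattern matches.

Yes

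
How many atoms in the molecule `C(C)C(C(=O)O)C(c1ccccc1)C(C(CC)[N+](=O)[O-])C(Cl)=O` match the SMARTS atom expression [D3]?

8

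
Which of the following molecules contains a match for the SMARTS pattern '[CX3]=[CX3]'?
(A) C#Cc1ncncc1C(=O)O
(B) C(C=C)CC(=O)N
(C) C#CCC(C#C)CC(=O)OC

B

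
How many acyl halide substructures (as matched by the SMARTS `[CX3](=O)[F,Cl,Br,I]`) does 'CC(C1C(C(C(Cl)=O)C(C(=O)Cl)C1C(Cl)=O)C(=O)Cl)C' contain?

4

[CX3](=O)[F,Cl,Br,I] is the SMARTS for an acyl halide: a carbonyl carbon bonded to a halogen.
The molecule carries 4 separate instances of an acyl chloride (-C(=O)Cl) meeting every constraint; each maps to a distinct set of atoms, giving 4 matches.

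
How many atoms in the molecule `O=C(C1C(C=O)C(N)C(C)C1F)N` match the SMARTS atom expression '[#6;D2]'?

1

The query [#6;D2] means: any carbon bonded to exactly two heavy atoms.
Check the 13 heavy atoms by environment: 6× C (D3) → no; 1× F (D1) → no; 1× C (D2) → match; 2× O (D1) → no; 2× N (D1) → no; 1× C (D1) → no.
That gives 1 matching atom.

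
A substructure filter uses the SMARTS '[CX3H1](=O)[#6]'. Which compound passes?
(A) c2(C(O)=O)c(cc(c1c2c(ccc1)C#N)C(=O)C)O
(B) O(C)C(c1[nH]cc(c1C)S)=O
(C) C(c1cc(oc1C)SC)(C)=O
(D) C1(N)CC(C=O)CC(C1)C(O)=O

[CX3H1](=O)[#6] describes an sp2 carbon with one H, double-bonded to O and single-bonded to carbon (an aldehyde).
(A) has a carboxylic acid group (-C(=O)OH) but the carbonyl carbon has H0 and is bonded to O, not H1.
(B) has a methyl-ester group (-C(=O)OCH3) but the carbonyl carbon has H0, not H1.
(C) has an acetyl/ketone group (-C(=O)CH3) but the carbonyl carbon has H0 (two carbon neighbours), not H1.
(D) contains an aldehyde (-CHO), which satisfies every atom and bond constraint.
So the answer is (D).

D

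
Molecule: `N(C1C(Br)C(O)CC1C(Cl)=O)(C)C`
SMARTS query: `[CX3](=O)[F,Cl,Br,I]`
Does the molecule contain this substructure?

The pattern [CX3](=O)[F,Cl,Br,I] describes a carbonyl carbon bonded to a halogen — an acyl halide.
The molecule carries an acyl chloride (-C(=O)Cl), whose atoms satisfy every constraint of the query, so the pattern matches.

Yes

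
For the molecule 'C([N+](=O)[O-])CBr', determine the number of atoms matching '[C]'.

2

The query [C] means: uppercase C matches aliphatic (non-aromatic) carbon only.
Check the 6 heavy atoms by environment: 2× C → match; 1× Br → no; 1× N (charge +1) → no; 1× O (charge -1) → no; 1× O → no.
That gives 2 matching atoms.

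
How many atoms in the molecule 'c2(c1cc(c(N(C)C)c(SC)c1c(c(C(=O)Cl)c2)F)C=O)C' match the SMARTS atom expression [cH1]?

The query [cH1] means: aromatic carbon bearing exactly one hydrogen.
Check the 22 heavy atoms by environment: 8× c (aromatic, H0) → no; 2× c (aromatic, H1) → match; 1× N (H0) → no; 4× C (H3) → no; 1× S (H0) → no; 1× C (H1) → no; 2× O (H0) → no; 1× F (H0) → no; 1× C (H0) → no; 1× Cl (H0) → no.
That gives 2 matching atoms.

2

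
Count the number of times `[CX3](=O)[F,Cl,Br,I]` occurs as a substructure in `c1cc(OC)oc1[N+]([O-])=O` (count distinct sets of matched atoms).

0

[CX3](=O)[F,Cl,Br,I] is the SMARTS for an acyl halide: a carbonyl carbon bonded to a halogen.
No fragment in the molecule satisfies every constraint, giving 0 matches.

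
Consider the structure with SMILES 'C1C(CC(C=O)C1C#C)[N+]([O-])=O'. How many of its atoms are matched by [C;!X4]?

Check the 12 heavy atoms by environment: 5× C (X4) → no; 2× C (X2) → match; 1× C (X3) → match; 2× O (X1) → no; 1× N (charge +1, X3) → no; 1× O (charge -1, X1) → no.
Summing the matching environments: 2 + 1 = 3 matching atoms.

3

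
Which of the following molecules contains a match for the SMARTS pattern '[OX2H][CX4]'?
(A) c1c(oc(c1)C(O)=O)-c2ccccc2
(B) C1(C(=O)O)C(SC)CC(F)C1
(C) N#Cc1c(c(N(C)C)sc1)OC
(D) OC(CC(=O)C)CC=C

[OX2H][CX4] describes a hydroxyl oxygen bound to an sp3 (X4) carbon (an aliphatic alcohol).
(A) has a carboxylic acid group (-C(=O)OH) but the -OH is on a CX3 carbonyl carbon, not a CX4 carbon.
(B) has a carboxylic acid group (-C(=O)OH) but the -OH is on a CX3 carbonyl carbon, not a CX4 carbon.
(C) has a methoxy ether (-OCH3) but the oxygen has H0 (ether), not H1.
(D) contains a hydroxyl group (-OH), which satisfies every atom and bond constraint.
So the answer is (D).

D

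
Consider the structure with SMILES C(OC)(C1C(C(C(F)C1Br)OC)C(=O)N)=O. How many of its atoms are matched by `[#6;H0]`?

2

The query [#6;H0] means: any carbon with no attached hydrogen.
Check the 16 heavy atoms by environment: 5× C (H1) → no; 2× C (H0) → match; 4× O (H0) → no; 1× N (H2) → no; 2× C (H3) → no; 1× Br (H0) → no; 1× F (H0) → no.
That gives 2 matching atoms.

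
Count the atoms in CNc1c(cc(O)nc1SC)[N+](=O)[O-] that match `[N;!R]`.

Check the 14 heavy atoms by environment: 1× n (aromatic, in 6-ring) → no; 5× c (aromatic, in 6-ring) → no; 1× S (acyclic) → no; 2× C (acyclic) → no; 2× O (acyclic) → no; 1× N (charge +1, acyclic) → match; 1× O (charge -1, acyclic) → no; 1× N (acyclic) → match.
Summing the matching environments: 1 + 1 = 2 matching atoms.

2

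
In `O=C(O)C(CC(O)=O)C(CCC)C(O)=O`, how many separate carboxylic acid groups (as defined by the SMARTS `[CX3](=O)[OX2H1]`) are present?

3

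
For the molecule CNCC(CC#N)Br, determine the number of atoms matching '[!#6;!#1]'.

Check the 8 heavy atoms by environment: 5× C → no; 1× Br → match; 2× N → match.
Summing the matching environments: 1 + 2 = 3 matching atoms.

3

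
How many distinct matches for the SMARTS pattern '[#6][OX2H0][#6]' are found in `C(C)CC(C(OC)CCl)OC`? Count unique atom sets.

2

[#6][OX2H0][#6] is the SMARTS for an ether: an aliphatic oxygen bridging two carbons with no H on the oxygen.
The molecule carries 2 separate instances of a methoxy ether (-OCH3) meeting every constraint; each maps to a distinct set of atoms, giving 2 matches.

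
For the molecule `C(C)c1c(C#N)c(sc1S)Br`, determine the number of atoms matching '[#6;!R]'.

3

The query [#6;!R] means: carbon not in any ring.
Check the 11 heavy atoms by environment: 1× s (aromatic, in 5-ring) → no; 4× c (aromatic, in 5-ring) → no; 3× C (acyclic) → match; 1× N (acyclic) → no; 1× Br (acyclic) → no; 1× S (acyclic) → no.
That gives 3 matching atoms.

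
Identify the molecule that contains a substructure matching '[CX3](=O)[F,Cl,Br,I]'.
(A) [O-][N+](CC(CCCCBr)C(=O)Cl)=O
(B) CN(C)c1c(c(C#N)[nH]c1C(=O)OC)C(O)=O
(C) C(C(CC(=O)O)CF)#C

[CX3](=O)[F,Cl,Br,I] describes a carbonyl carbon bonded to a halogen (an acyl halide).
(A) contains an acyl chloride (-C(=O)Cl), which satisfies every atom and bond constraint.
(B) has a methyl-ester group (-C(=O)OCH3) but the carbonyl is bonded to -O-C, not to a halogen.
(C) has a carboxylic acid group (-C(=O)OH) but the carbonyl is bonded to -OH, not to a halogen.
So the answer is (A).

A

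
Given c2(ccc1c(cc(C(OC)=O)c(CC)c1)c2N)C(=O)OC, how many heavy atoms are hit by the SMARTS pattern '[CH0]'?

2

The query [CH0] means: aliphatic carbon with no attached hydrogen.
Check the 21 heavy atoms by environment: 6× c (aromatic, H0) → no; 4× c (aromatic, H1) → no; 1× C (H2) → no; 3× C (H3) → no; 2× C (H0) → match; 4× O (H0) → no; 1× N (H2) → no.
That gives 2 matching atoms.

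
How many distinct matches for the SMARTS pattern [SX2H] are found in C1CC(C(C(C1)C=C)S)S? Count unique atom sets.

2

[SX2H] is the SMARTS for a thiol: an aliphatic sulfur with two connections, one being H.
The molecule carries 2 separate instances of a thiol (-SH) meeting every constraint; each maps to a distinct set of atoms, giving 2 matches.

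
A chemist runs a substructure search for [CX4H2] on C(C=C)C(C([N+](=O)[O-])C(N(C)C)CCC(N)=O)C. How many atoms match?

Check the 18 heavy atoms by environment: 3× C (H2, X4) → match; 3× C (H1, X4) → no; 3× C (H3, X4) → no; 1× N (charge +1, H0, X3) → no; 1× O (charge -1, H0, X1) → no; 2× O (H0, X1) → no; 1× N (H0, X3) → no; 1× C (H1, X3) → no; 1× C (H2, X3) → no; 1× C (H0, X3) → no; 1× N (H2, X3) → no.
That gives 3 matching atoms.

3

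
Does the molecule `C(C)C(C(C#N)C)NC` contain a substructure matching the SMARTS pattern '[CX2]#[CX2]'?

No

The pattern [CX2]#[CX2] describes a carbon-carbon triple bond — an alkyne.
The closest candidate here is a nitrile (-C#N), but the triple bond is C#N, not C#C. No other fragment satisfies the full query, so there is no match.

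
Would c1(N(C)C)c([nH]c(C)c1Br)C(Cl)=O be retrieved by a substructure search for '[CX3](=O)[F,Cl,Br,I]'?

The pattern [CX3](=O)[F,Cl,Br,I] describes a carbonyl carbon bonded to a halogen — an acyl halide.
The molecule carries an acyl chloride (-C(=O)Cl), whose atoms satisfy every constraint of the query, so the pattern matches.

Yes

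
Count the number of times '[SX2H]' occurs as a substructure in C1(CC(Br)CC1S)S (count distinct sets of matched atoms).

2

[SX2H] is the SMARTS for a thiol: an aliphatic sulfur with two connections, one being H.
The molecule carries 2 separate instances of a thiol (-SH) meeting every constraint; each maps to a distinct set of atoms, giving 2 matches.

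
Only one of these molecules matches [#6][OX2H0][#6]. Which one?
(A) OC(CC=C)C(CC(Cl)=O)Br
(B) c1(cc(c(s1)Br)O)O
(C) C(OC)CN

C

[#6][OX2H0][#6] describes an aliphatic oxygen bridging two carbons with no H on the oxygen (an ether).
(A) has a hydroxyl group (-OH) but the oxygen has H1, not H0 bridging two carbons.
(B) has a hydroxyl group (-OH) but the oxygen has H1, not H0 bridging two carbons.
(C) contains a methoxy ether (-OCH3), which satisfies every atom and bond constraint.
So the answer is (C).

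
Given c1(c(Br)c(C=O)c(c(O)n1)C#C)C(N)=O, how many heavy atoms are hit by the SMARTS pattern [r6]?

The query [r6] means: r6 matches atoms in a six-membered ring.
Check the 15 heavy atoms by environment: 1× n (aromatic, in 6-ring) → match; 5× c (aromatic, in 6-ring) → match; 4× C (acyclic) → no; 1× Br (acyclic) → no; 3× O (acyclic) → no; 1× N (acyclic) → no.
Summing the matching environments: 1 + 5 = 6 matching atoms.

6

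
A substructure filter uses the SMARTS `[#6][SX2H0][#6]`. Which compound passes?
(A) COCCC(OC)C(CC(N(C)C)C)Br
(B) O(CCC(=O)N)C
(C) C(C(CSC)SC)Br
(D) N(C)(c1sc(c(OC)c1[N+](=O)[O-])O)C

C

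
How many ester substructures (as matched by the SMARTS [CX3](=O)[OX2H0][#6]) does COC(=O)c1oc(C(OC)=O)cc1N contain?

[CX3](=O)[OX2H0][#6] is the SMARTS for an ester: a carbonyl carbon bonded to an oxygen that is itself bonded to carbon (no H on that O).
The molecule carries 2 separate instances of a methyl-ester group (-C(=O)OCH3) meeting every constraint; each maps to a distinct set of atoms, giving 2 matches.

2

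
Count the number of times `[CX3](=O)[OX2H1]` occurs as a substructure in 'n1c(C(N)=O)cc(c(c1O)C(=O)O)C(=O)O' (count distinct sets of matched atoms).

2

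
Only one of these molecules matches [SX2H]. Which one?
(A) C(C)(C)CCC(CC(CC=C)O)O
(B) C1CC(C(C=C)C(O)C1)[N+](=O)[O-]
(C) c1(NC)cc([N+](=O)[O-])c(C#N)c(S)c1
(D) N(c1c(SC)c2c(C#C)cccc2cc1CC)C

C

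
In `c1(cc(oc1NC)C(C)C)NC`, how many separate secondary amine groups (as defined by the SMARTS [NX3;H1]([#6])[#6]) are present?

2

[NX3;H1]([#6])[#6] is the SMARTS for a secondary amine: a trivalent nitrogen with one H, bonded to two carbons.
The molecule carries 2 separate instances of an N-methylamino group (-NHCH3) meeting every constraint; each maps to a distinct set of atoms, giving 2 matches.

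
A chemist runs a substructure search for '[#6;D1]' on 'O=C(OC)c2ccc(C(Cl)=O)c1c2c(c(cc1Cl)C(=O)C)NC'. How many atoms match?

Check the 23 heavy atoms by environment: 7× c (aromatic, D3) → no; 3× c (aromatic, D2) → no; 3× C (D3) → no; 3× O (D1) → no; 1× O (D2) → no; 3× C (D1) → match; 2× Cl (D1) → no; 1× N (D2) → no.
That gives 3 matching atoms.

3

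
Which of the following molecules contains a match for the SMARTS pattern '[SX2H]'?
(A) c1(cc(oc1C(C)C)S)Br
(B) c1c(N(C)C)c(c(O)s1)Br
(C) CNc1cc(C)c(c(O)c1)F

A

[SX2H] describes an aliphatic sulfur with two connections, one being H (a thiol).
(A) contains a thiol (-SH), which satisfies every atom and bond constraint.
(B) has a hydroxyl group (-OH) but it is an -OH, not an -SH.
(C) has a hydroxyl group (-OH) but it is an -OH, not an -SH.
So the answer is (A).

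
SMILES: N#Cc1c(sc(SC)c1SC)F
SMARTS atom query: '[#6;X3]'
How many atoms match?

4

The query [#6;X3] means: any carbon (aromatic or not) with three total connections.
Check the 12 heavy atoms by environment: 1× s (aromatic, X2) → no; 4× c (aromatic, X3) → match; 1× F (X1) → no; 2× S (X2) → no; 2× C (X4) → no; 1× C (X2) → no; 1× N (X1) → no.
That gives 4 matching atoms.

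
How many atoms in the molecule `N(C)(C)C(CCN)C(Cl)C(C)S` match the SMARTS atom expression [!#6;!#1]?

The query [!#6;!#1] means: not carbon and not hydrogen — any heteroatom.
Check the 12 heavy atoms by environment: 8× C → no; 2× N → match; 1× Cl → match; 1× S → match.
Summing the matching environments: 2 + 1 + 1 = 4 matching atoms.

4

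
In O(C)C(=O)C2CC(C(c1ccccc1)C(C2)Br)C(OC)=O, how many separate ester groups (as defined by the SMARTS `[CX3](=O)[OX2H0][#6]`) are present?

2

[CX3](=O)[OX2H0][#6] is the SMARTS for an ester: a carbonyl carbon bonded to an oxygen that is itself bonded to carbon (no H on that O).
The molecule carries 2 separate instances of a methyl-ester group (-C(=O)OCH3) meeting every constraint; each maps to a distinct set of atoms, giving 2 matches.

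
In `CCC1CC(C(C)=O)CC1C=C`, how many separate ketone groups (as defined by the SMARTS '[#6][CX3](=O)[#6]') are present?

[#6][CX3](=O)[#6] is the SMARTS for a ketone: a carbonyl carbon (no H) flanked by two carbons.
Exactly one fragment in the molecule meets all constraints, giving 1 match.

1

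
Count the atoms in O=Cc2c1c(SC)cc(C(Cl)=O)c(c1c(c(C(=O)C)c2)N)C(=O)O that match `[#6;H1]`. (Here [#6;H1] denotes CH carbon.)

The query [#6;H1] means: any carbon bearing exactly one hydrogen.
Check the 24 heavy atoms by environment: 8× c (aromatic, H0) → no; 2× c (aromatic, H1) → match; 1× S (H0) → no; 2× C (H3) → no; 1× N (H2) → no; 3× C (H0) → no; 4× O (H0) → no; 1× O (H1) → no; 1× Cl (H0) → no; 1× C (H1) → match.
Summing the matching environments: 2 + 1 = 3 matching atoms.

3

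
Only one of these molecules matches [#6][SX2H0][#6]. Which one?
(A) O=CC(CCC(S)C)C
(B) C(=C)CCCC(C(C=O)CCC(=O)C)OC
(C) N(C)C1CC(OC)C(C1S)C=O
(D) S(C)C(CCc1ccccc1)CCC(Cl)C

D

[#6][SX2H0][#6] describes an aliphatic sulfur bridging two carbons with no H on the sulfur (a thioether).
(A) has a thiol (-SH) but the sulfur has H1, not H0 bridging two carbons.
(B) has a methoxy ether (-OCH3) but the bridging atom is O, not S.
(C) has a thiol (-SH) but the sulfur has H1, not H0 bridging two carbons.
(D) contains a methylthio ether (-SCH3), which satisfies every atom and bond constraint.
So the answer is (D).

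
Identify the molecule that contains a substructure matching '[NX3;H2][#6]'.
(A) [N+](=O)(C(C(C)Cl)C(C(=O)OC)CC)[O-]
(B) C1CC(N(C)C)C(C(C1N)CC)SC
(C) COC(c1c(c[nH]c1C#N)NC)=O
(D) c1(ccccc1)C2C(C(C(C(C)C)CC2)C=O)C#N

B

[NX3;H2][#6] describes a trivalent nitrogen with two H attached to carbon (a primary amine).
(A) has a nitro group (-[N+](=O)[O-]) but the nitrogen is [N+] with no H, not NX3H2.
(B) contains a primary amino group (-NH2), which satisfies every atom and bond constraint.
(C) has a nitrile (-C#N) but the nitrogen is NX1 (triple-bonded), not NX3 with two H.
(D) has a nitrile (-C#N) but the nitrogen is NX1 (triple-bonded), not NX3 with two H.
So the answer is (B).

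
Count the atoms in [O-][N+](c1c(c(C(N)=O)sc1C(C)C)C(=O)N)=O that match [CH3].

2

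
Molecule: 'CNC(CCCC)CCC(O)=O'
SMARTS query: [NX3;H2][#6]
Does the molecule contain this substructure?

No

The pattern [NX3;H2][#6] describes a trivalent nitrogen with two H attached to carbon — a primary amine.
The closest candidate here is an N-methylamino group (-NHCH3), but the nitrogen bears two carbons and only one H (H1), not H2. No other fragment satisfies the full query, so there is no match.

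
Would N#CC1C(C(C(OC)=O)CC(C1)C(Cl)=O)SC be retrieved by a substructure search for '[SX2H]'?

No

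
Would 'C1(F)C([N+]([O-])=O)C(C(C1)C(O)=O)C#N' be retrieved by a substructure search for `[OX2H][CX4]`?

The pattern [OX2H][CX4] describes a hydroxyl oxygen bound to an sp3 (X4) carbon — an aliphatic alcohol.
The closest candidate here is a carboxylic acid group (-C(=O)OH), but the -OH is on a CX3 carbonyl carbon, not a CX4 carbon. No other fragment satisfies the full query, so there is no match.

No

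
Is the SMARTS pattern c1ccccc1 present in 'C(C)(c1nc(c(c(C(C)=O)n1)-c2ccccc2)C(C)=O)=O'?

The pattern c1ccccc1 describes six aromatic carbons in a ring — a benzene ring.
The molecule carries a phenyl ring, whose atoms satisfy every constraint of the query, so the pattern matches.

Yes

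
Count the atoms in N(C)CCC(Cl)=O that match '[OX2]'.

The query [OX2] means: aliphatic oxygen with two total connections — ether, hydroxyl, or ester single-bond O.
Check the 7 heavy atoms by environment: 3× C (X4) → no; 1× N (X3) → no; 1× C (X3) → no; 1× O (X1) → no; 1× Cl (X1) → no.
No environment satisfies the query, so 0 matching atoms.

0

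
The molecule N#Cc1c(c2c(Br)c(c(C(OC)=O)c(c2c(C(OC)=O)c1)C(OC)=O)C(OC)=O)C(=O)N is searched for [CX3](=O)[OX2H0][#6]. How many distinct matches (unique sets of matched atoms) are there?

[CX3](=O)[OX2H0][#6] is the SMARTS for an ester: a carbonyl carbon bonded to an oxygen that is itself bonded to carbon (no H on that O).
The molecule carries 4 separate instances of a methyl-ester group (-C(=O)OCH3) meeting every constraint; each maps to a distinct set of atoms, giving 4 matches.

4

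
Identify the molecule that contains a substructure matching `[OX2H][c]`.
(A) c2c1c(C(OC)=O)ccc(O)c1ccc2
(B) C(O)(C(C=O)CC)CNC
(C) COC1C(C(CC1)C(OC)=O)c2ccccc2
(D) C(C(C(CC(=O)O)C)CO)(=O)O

[OX2H][c] describes a hydroxyl oxygen attached to an aromatic carbon (a phenol).
(A) contains a hydroxyl group (-OH), which satisfies every atom and bond constraint.
(B) has a hydroxyl group (-OH) but the -OH is on an aliphatic carbon, not an aromatic c.
(C) has a methoxy ether (-OCH3) but the oxygen has H0, not H1.
(D) has a hydroxyl group (-OH) but the -OH is on an aliphatic carbon, not an aromatic c.
So the answer is (A).

A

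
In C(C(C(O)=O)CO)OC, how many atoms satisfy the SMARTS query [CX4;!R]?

4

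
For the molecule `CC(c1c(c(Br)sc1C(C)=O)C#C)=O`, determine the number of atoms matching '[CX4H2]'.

0

The query [CX4H2] means: sp3 carbon (X4) with exactly two hydrogens.
Check the 14 heavy atoms by environment: 1× s (aromatic, H0, X2) → no; 4× c (aromatic, H0, X3) → no; 2× C (H0, X3) → no; 2× O (H0, X1) → no; 2× C (H3, X4) → no; 1× C (H0, X2) → no; 1× C (H1, X2) → no; 1× Br (H0, X1) → no.
No environment satisfies the query, so 0 matching atoms.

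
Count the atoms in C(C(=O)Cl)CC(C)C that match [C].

6

The query [C] means: uppercase C matches aliphatic (non-aromatic) carbon only.
Check the 8 heavy atoms by environment: 6× C → match; 1× O → no; 1× Cl → no.
That gives 6 matching atoms.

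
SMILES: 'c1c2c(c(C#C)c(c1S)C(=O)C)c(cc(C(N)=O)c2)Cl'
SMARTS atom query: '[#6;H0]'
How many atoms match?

10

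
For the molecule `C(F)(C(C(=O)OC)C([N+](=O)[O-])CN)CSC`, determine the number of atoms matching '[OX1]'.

3

The query [OX1] means: aliphatic oxygen with one total connection — typically a carbonyl =O or an oxide.
Check the 16 heavy atoms by environment: 7× C (X4) → no; 1× F (X1) → no; 1× N (charge +1, X3) → no; 1× O (charge -1, X1) → match; 2× O (X1) → match; 1× N (X3) → no; 1× S (X2) → no; 1× C (X3) → no; 1× O (X2) → no.
Summing the matching environments: 1 + 2 = 3 matching atoms.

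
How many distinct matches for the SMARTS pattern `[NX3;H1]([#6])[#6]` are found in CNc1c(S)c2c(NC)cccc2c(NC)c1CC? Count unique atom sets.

3

[NX3;H1]([#6])[#6] is the SMARTS for a secondary amine: a trivalent nitrogen with one H, bonded to two carbons.
The molecule carries 3 separate instances of an N-methylamino group (-NHCH3) meeting every constraint; each maps to a distinct set of atoms, giving 3 matches.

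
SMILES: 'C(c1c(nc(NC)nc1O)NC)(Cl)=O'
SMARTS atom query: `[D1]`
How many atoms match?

5

The query [D1] means: atom with exactly one heavy-atom neighbour (degree 1).
Check the 14 heavy atoms by environment: 2× n (aromatic, D2) → no; 4× c (aromatic, D3) → no; 2× N (D2) → no; 2× C (D1) → match; 2× O (D1) → match; 1× C (D3) → no; 1× Cl (D1) → match.
Summing the matching environments: 2 + 2 + 1 = 5 matching atoms.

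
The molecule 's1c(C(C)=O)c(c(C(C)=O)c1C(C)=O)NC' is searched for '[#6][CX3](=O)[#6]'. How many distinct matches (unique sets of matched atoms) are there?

3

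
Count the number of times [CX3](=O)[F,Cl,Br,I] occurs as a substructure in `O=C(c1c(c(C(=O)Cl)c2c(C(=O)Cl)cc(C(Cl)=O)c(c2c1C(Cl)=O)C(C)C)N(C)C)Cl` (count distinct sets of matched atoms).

5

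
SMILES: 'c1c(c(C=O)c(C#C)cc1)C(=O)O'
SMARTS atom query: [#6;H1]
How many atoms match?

5

The query [#6;H1] means: any carbon bearing exactly one hydrogen.
Check the 13 heavy atoms by environment: 3× c (aromatic, H0) → no; 3× c (aromatic, H1) → match; 2× C (H0) → no; 2× C (H1) → match; 2× O (H0) → no; 1× O (H1) → no.
Summing the matching environments: 3 + 2 = 5 matching atoms.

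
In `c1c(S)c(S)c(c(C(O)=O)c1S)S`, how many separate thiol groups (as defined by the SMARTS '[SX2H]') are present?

4

[SX2H] is the SMARTS for a thiol: an aliphatic sulfur with two connections, one being H.
The molecule carries 4 separate instances of a thiol (-SH) meeting every constraint; each maps to a distinct set of atoms, giving 4 matches.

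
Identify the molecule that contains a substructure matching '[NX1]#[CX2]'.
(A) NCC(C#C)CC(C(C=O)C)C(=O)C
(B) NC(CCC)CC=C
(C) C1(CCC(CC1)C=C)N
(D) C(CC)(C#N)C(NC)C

[NX1]#[CX2] describes a nitrogen triple-bonded to a two-connected carbon (a nitrile).
(A) has a primary amino group (-NH2) but the nitrogen is NX3 (three connections), not NX1 triple-bonded.
(B) has a primary amino group (-NH2) but the nitrogen is NX3 (three connections), not NX1 triple-bonded.
(C) has a primary amino group (-NH2) but the nitrogen is NX3 (three connections), not NX1 triple-bonded.
(D) contains a nitrile (-C#N), which satisfies every atom and bond constraint.
So the answer is (D).

D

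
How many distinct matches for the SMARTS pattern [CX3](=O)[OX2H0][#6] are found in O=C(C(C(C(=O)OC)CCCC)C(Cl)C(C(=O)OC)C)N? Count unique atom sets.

2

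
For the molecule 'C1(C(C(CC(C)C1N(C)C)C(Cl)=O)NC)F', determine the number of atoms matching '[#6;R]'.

6

Check the 16 heavy atoms by environment: 6× C (in 6-ring) → match; 5× C (acyclic) → no; 2× N (acyclic) → no; 1× F (acyclic) → no; 1× O (acyclic) → no; 1× Cl (acyclic) → no.
That gives 6 matching atoms.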